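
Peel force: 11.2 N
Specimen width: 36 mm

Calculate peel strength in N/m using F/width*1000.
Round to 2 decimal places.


Peel strength = 11.2 / 36 * 1000 = 311.11 N/m

311.11


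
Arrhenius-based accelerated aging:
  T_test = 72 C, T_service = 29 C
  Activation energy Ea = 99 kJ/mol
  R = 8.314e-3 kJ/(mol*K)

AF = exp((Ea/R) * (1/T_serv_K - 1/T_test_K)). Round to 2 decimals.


T_test_K = 345.15, T_serv_K = 302.15
AF = exp((99/8.314e-3) * (1/302.15 - 1/345.15))
= 135.61

135.61


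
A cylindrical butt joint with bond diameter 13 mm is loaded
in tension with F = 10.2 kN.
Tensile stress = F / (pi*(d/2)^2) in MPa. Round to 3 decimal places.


Area = pi * (13/2)^2 = 132.7323 mm^2
Stress = 10.2*1000 / 132.7323
= 76.846 MPa

76.846


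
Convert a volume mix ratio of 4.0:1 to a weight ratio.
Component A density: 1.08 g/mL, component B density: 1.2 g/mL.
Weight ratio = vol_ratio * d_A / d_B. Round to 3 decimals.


= 4.0 * 1.08 / 1.2 = 3.600

3.600


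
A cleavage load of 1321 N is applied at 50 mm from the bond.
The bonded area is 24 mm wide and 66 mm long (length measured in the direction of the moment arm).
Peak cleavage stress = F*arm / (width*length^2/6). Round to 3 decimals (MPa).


Moment = 1321 * 50 = 66050 N*mm
Section modulus = 24 * 4356 / 6 = 104544 / 6 mm^3
Stress = 66050 / (104544 / 6) = 396300 / 104544
= 3.791 MPa

3.791


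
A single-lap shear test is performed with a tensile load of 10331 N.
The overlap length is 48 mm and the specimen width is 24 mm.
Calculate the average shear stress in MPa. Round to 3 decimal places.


Shear stress = F / (overlap * width)
= 10331 / (48 * 24)
= 10331 / 1152
= 8.968 MPa

8.968


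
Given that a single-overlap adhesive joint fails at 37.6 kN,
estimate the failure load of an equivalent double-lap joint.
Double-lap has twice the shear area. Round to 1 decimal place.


Double-lap factor = 2
Expected load = 37.6 * 2 = 75.2 kN

75.2


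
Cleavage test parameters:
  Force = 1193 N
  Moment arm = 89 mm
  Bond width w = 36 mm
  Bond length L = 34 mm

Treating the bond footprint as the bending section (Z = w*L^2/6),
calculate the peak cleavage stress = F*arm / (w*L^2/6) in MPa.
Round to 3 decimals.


M = 1193 * 89 = 106177 N*mm
Z = 36 * 34^2 / 6 = 41616 / 6 mm^3
sigma = M / Z = 6 * 106177 / 41616 = 637062 / 41616
= 15.308 MPa

15.308


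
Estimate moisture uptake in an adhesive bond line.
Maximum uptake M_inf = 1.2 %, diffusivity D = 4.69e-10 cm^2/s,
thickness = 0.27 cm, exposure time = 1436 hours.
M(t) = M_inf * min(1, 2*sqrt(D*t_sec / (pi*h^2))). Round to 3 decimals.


Convert time: 1436 h = 5169600 s
ratio = min(1, 2*sqrt(4.69e-10*5169600/(pi*0.27^2)))
= 0.205781
M(t) = 1.2 * 0.205781 = 0.247%

0.247


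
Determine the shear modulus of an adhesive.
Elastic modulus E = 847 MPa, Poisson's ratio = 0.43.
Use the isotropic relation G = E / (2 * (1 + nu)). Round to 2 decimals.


G = 847 / (2*(1+0.43)) = 847 / 2.86
= 296.15 MPa

296.15


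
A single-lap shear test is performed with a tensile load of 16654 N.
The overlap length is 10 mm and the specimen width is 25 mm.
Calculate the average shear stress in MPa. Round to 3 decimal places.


Shear stress = F / (overlap * width)
= 16654 / (10 * 25)
= 16654 / 250
= 66.616 MPa

66.616


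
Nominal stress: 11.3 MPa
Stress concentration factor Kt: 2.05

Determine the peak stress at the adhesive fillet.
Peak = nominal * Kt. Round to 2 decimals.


Peak stress = 11.3 * 2.05
= 23.17 MPa

23.17


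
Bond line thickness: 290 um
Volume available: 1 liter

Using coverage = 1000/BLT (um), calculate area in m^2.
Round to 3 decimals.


1 L = 1e6 mm^3, thickness = 290 um = 0.29 mm
Area = 1e6 / 0.29 mm^2 = (1e6 / 0.29) / 1e6 m^2 = 1000 / 290 m^2
= 3.448 m^2

3.448


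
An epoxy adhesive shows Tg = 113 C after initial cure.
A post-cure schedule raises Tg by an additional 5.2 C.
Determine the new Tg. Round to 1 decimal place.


New Tg = 113 + 5.2
= 118.2 C

118.2


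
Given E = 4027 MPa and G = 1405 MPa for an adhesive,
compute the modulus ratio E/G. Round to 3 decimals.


E/G ratio = 4027 / 1405 = 2.866

2.866


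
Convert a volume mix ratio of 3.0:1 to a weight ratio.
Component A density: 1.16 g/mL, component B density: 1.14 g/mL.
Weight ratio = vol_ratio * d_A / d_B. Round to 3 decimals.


= 3.0 * 1.16 / 1.14 = 3.053

3.053


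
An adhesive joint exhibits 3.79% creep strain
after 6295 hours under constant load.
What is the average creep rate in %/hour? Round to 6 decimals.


Creep rate = strain / time
= 3.79 / 6295
= 0.000602 %/h

0.000602


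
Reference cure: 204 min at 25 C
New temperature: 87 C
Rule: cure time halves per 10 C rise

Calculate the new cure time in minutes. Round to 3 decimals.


factor = 2^((87-25)/10) = 73.5167
t_new = 204 / 73.5167 = 2.775 min

2.775


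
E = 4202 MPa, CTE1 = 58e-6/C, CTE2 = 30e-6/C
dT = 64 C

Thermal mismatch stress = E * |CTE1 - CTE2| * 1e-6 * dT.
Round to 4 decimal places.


= 4202 * 28e-6 * 64
= 7.5300 MPa

7.5300


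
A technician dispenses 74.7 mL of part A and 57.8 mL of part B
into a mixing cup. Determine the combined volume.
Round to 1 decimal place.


Combined volume = 74.7 + 57.8
= 132.5 mL

132.5


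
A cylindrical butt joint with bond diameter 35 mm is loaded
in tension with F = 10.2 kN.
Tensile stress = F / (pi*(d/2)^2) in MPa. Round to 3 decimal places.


Area = pi * (35/2)^2 = 962.1128 mm^2
Stress = 10.2*1000 / 962.1128
= 10.602 MPa

10.602


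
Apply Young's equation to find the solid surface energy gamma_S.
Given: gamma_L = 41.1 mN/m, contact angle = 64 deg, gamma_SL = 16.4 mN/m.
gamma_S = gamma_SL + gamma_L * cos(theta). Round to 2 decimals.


theta_rad = 64 * pi/180 = 1.117011
gamma_S = 16.4 + 41.1 * cos(1.117011)
= 34.42 mN/m

34.42


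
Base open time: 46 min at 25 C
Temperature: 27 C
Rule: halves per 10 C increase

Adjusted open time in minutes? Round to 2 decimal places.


Acceleration = 2^((27-25)/10) = 1.1487
Open time = 46 / 1.1487 = 40.05 min

40.05


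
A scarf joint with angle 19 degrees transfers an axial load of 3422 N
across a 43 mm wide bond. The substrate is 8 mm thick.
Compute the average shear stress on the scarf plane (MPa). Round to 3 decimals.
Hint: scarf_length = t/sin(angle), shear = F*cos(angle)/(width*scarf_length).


scarf_length = 8 / sin(19 deg) = 24.5724 mm
cos(19 deg) = 0.945519
shear stress = 3422 * 0.945519 / (43 * 24.5724)
= 3.062 MPa

3.062


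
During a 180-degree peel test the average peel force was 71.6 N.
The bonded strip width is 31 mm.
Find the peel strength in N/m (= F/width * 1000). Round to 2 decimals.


Peel strength = F/width * 1000
= 71.6 / 31 * 1000
= 2309.68 N/m

2309.68


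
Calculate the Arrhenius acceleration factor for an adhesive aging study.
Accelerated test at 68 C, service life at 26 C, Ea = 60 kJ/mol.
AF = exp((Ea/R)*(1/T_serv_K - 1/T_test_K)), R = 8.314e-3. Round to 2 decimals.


T_test = 341.15 K, T_serv = 299.15 K
Ea/R = 60 / 0.008314 = 7216.74
AF = exp(7216.74 * (1/299.15 - 1/341.15))
= 19.49

19.49


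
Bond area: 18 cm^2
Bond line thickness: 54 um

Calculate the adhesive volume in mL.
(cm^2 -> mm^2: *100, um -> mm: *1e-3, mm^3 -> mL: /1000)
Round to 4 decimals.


V = 18*100 * 54*1e-3 / 1000
= 0.0972 mL

0.0972


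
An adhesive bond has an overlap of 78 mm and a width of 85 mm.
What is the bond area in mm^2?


Bond area = overlap * width
= 78 * 85
= 6630 mm^2

6630


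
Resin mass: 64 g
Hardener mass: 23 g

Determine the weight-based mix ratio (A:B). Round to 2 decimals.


Ratio = 64 / 23 = 2.78

2.78


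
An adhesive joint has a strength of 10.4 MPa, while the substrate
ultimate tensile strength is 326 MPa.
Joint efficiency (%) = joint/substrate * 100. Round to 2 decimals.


Efficiency = 10.4 / 326 * 100
= 3.19%

3.19


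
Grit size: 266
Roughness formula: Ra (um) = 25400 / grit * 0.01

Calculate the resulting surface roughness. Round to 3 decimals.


Ra = 25400 / 266 * 0.01
= 0.955 um

0.955


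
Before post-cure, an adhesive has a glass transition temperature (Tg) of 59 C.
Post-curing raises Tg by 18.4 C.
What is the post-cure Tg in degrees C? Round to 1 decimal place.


Tg_post = Tg_base + delta_Tg
= 59 + 18.4
= 77.4 C

77.4


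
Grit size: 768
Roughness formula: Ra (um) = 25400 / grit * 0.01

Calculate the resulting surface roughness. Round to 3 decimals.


Ra = 25400 / 768 * 0.01
= 0.331 um

0.331


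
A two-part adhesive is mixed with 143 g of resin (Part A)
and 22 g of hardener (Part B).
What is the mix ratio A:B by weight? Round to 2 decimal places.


Mix ratio = mass_A / mass_B
= 143 / 22
= 6.50

6.50


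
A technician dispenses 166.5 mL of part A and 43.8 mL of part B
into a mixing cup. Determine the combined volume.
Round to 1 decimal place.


Combined volume = 166.5 + 43.8
= 210.3 mL

210.3


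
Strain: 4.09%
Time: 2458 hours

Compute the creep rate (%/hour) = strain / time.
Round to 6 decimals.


Creep rate = 4.09 / 2458
= 0.001664 %/h

0.001664


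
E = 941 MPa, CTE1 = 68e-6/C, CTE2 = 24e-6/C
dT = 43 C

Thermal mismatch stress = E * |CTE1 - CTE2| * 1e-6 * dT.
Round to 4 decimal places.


= 941 * 44e-6 * 43
= 1.7804 MPa

1.7804


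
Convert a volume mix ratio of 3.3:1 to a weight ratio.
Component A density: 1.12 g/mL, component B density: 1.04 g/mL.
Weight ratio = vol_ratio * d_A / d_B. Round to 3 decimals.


= 3.3 * 1.12 / 1.04 = 3.554

3.554


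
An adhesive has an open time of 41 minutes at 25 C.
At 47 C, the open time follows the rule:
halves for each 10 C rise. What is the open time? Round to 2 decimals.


Factor = 2^((47-25)/10) = 4.5948
Open time = 41 / 4.5948 = 8.92 min

8.92


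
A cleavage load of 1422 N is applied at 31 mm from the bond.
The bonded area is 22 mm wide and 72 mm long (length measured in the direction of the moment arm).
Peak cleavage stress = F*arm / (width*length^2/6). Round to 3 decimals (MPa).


Moment = 1422 * 31 = 44082 N*mm
Section modulus = 22 * 5184 / 6 = 114048 / 6 mm^3
Stress = 44082 / (114048 / 6) = 264492 / 114048
= 2.319 MPa

2.319


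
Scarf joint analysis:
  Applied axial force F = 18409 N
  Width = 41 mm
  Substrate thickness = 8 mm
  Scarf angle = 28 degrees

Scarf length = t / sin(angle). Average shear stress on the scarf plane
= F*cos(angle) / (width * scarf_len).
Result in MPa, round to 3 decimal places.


Scarf length = 8 / sin(28 deg) = 17.0404 mm
cos(28 deg) = 0.882948
Shear = 18409 * 0.882948 / (41 * 17.0404)
= 23.265 MPa

23.265


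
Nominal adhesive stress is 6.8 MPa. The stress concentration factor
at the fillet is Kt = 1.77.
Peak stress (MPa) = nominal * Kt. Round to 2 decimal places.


Peak = 6.8 * 1.77 = 12.04 MPa

12.04


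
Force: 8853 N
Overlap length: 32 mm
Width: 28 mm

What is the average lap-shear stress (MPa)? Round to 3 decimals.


Average shear stress = F / (overlap * width)
= 8853 / (32 * 28)
= 9.881 MPa

9.881


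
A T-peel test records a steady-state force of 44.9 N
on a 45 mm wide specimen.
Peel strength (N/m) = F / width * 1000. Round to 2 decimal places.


Peel strength = 44.9 / 45 * 1000
= 997.78 N/m

997.78


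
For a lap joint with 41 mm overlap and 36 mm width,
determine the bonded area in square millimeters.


Area = 41 * 36 = 1476 mm^2

1476


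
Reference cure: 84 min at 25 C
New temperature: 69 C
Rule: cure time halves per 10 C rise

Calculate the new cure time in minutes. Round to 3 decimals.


factor = 2^((69-25)/10) = 21.1121
t_new = 84 / 21.1121 = 3.979 min

3.979


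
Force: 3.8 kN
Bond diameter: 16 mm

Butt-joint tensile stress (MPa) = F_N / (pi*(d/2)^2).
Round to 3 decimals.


F_N = 3.8 * 1000 = 3800.0 N
A = pi*(8.0)^2 = 201.0619 mm^2
stress = 3800.0 / 201.0619 = 18.900 MPa

18.900


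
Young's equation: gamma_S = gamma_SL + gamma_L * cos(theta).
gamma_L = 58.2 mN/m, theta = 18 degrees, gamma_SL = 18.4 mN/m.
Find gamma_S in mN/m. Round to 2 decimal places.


cos(18 deg) = 0.951057
gamma_S = 18.4 + 58.2 * 0.951057
= 73.75 mN/m

73.75


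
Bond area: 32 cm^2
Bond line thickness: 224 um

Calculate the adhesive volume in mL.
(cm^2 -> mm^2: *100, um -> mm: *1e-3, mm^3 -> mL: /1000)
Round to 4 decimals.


V = 32*100 * 224*1e-3 / 1000
= 0.7168 mL

0.7168


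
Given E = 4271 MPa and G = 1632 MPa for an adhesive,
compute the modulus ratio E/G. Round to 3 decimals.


E/G ratio = 4271 / 1632 = 2.617

2.617


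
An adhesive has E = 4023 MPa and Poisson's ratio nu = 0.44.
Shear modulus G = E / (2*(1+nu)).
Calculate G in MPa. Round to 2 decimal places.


G = 4023 / (2*(1+0.44))
= 4023 / 2.88
= 1396.88 MPa

1396.88


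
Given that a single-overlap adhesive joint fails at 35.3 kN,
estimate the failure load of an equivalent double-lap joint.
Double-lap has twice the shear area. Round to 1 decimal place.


Double-lap factor = 2
Expected load = 35.3 * 2 = 70.6 kN

70.6


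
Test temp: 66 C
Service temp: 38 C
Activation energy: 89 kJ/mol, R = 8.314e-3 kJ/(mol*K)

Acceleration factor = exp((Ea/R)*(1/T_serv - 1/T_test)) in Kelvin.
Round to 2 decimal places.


AF = exp((89/0.008314)*(1/311.15 - 1/339.15))
= 17.12

17.12


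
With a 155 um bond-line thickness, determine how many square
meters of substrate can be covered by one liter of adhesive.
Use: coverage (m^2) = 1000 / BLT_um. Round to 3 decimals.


Coverage = 1000 / 155 = 6.452 m^2

6.452


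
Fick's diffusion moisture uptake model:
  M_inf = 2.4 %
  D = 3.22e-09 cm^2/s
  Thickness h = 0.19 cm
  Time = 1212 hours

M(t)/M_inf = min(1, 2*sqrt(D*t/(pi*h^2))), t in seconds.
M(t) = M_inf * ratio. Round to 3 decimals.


t_sec = 1212 * 3600 = 4363200
ratio = 2*sqrt(3.22e-09*4363200/(pi*0.19^2))
= min(1, 0.703934)
= 0.703934
M(t) = 2.4 * 0.703934 = 1.689 %

1.689


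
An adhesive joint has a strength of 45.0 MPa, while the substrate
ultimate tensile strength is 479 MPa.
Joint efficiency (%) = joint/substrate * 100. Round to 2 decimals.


Efficiency = 45.0 / 479 * 100
= 9.39%

9.39


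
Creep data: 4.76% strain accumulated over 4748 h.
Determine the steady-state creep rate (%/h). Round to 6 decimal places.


Rate = 4.76 / 4748 = 0.001003 %/h

0.001003


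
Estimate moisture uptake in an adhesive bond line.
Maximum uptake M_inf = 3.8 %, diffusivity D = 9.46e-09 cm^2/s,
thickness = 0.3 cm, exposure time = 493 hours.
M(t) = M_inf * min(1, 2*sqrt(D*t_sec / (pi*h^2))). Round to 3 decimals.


Convert time: 493 h = 1774800 s
ratio = min(1, 2*sqrt(9.46e-09*1774800/(pi*0.3^2)))
= 0.487365
M(t) = 3.8 * 0.487365 = 1.852%

1.852


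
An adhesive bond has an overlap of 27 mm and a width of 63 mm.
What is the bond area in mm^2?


Bond area = overlap * width
= 27 * 63
= 1701 mm^2

1701


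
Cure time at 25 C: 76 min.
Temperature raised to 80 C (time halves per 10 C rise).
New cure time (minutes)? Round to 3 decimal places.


Acceleration factor = 2^(55/10) = 45.2548
New time = 76 / 45.2548 = 1.679 min

1.679


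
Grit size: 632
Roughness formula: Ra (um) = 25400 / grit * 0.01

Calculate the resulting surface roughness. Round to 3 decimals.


Ra = 25400 / 632 * 0.01
= 0.402 um

0.402


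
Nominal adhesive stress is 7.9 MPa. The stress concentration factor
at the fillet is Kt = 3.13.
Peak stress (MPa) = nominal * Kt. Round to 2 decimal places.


Peak = 7.9 * 3.13 = 24.73 MPa

24.73


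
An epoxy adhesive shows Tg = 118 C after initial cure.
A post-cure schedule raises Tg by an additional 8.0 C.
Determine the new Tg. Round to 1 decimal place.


New Tg = 118 + 8.0
= 126.0 C

126.0


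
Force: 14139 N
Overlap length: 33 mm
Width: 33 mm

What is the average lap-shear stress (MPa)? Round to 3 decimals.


Average shear stress = F / (overlap * width)
= 14139 / (33 * 33)
= 12.983 MPa

12.983


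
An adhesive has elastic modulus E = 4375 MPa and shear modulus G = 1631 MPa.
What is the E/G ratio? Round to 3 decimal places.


E/G = 4375 / 1631 = 2.682

2.682


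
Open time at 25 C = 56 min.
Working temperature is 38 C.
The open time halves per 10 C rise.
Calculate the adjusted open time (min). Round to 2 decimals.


factor = 2^((38 - 25) / 10) = 2.4623
ot = 56 / 2.4623 = 22.74 min

22.74


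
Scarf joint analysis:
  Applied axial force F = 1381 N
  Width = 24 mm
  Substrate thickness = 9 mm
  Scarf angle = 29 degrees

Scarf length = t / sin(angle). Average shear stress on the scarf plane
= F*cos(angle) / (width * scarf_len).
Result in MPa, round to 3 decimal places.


Scarf length = 9 / sin(29 deg) = 18.5640 mm
cos(29 deg) = 0.874620
Shear = 1381 * 0.874620 / (24 * 18.5640)
= 2.711 MPa

2.711


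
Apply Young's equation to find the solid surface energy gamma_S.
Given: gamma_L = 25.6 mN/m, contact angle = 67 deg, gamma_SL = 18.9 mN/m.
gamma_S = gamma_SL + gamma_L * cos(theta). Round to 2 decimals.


theta_rad = 67 * pi/180 = 1.169371
gamma_S = 18.9 + 25.6 * cos(1.169371)
= 28.90 mN/m

28.90


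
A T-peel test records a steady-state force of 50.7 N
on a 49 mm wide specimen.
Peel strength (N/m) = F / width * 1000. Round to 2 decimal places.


Peel strength = 50.7 / 49 * 1000
= 1034.69 N/m

1034.69


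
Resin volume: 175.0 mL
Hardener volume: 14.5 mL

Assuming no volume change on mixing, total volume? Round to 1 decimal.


V_total = 175.0 + 14.5 = 189.5 mL

189.5


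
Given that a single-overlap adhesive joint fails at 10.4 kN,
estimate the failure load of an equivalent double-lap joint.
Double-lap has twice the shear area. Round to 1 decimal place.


Double-lap factor = 2
Expected load = 10.4 * 2 = 20.8 kN

20.8


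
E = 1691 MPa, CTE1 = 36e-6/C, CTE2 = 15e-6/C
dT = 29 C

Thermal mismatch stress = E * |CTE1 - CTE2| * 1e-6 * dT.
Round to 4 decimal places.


= 1691 * 21e-6 * 29
= 1.0298 MPa

1.0298


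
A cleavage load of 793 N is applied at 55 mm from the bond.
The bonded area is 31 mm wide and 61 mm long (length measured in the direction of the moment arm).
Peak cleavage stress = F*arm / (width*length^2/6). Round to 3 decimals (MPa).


Moment = 793 * 55 = 43615 N*mm
Section modulus = 31 * 3721 / 6 = 115351 / 6 mm^3
Stress = 43615 / (115351 / 6) = 261690 / 115351
= 2.269 MPa

2.269


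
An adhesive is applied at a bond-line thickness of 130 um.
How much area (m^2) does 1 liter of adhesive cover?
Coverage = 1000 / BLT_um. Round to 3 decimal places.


Coverage = 1000 / 130 = 7.692 m^2

7.692


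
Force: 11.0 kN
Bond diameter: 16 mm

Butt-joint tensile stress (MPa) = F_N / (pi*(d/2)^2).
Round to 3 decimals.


F_N = 11.0 * 1000 = 11000.0 N
A = pi*(8.0)^2 = 201.0619 mm^2
stress = 11000.0 / 201.0619 = 54.710 MPa

54.710


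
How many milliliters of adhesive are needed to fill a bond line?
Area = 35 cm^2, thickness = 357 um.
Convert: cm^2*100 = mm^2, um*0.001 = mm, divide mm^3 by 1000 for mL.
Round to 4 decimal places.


= (35 * 100) * (357 * 0.001) / 1000
= 1.2495 mL

1.2495


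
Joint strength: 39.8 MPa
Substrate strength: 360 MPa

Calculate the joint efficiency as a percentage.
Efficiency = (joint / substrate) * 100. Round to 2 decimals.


Efficiency = (39.8 / 360) * 100 = 11.06%

11.06


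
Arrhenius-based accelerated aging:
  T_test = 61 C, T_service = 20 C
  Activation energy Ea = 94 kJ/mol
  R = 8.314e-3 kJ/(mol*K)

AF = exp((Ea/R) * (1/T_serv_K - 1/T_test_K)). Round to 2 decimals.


T_test_K = 334.15, T_serv_K = 293.15
AF = exp((94/8.314e-3) * (1/293.15 - 1/334.15))
= 113.55

113.55


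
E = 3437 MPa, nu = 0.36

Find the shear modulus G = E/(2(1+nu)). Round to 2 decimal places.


G = 3437 / (2 * 1.36)
= 1263.60 MPa

1263.60


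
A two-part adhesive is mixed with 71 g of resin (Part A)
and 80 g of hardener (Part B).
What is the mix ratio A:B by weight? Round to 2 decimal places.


Mix ratio = mass_A / mass_B
= 71 / 80
= 0.89

0.89


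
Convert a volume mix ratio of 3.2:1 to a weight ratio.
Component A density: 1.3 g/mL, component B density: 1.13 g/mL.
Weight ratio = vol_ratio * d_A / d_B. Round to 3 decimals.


= 3.2 * 1.3 / 1.13 = 3.681

3.681


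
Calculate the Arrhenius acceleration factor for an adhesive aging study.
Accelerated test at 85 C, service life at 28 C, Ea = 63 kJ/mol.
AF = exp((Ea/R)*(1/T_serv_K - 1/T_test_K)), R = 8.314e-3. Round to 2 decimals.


T_test = 358.15 K, T_serv = 301.15 K
Ea/R = 63 / 0.008314 = 7577.58
AF = exp(7577.58 * (1/301.15 - 1/358.15))
= 54.85

54.85


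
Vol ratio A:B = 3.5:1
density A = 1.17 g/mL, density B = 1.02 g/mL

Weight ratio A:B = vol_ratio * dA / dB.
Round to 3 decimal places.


Weight ratio = 3.5 * 1.17 / 1.02
= 4.015

4.015


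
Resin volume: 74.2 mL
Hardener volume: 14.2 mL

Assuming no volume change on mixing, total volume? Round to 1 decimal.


V_total = 74.2 + 14.2 = 88.4 mL

88.4


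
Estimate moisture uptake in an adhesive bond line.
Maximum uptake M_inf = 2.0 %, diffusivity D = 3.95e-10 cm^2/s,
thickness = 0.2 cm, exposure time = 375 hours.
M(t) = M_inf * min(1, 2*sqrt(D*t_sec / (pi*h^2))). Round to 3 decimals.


Convert time: 375 h = 1350000 s
ratio = min(1, 2*sqrt(3.95e-10*1350000/(pi*0.2^2)))
= 0.130284
M(t) = 2.0 * 0.130284 = 0.261%

0.261


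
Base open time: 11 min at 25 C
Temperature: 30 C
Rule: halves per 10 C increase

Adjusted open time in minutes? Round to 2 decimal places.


Acceleration = 2^((30-25)/10) = 1.4142
Open time = 11 / 1.4142 = 7.78 min

7.78


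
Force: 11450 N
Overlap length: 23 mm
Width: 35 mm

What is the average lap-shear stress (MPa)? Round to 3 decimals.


Average shear stress = F / (overlap * width)
= 11450 / (23 * 35)
= 14.224 MPa

14.224


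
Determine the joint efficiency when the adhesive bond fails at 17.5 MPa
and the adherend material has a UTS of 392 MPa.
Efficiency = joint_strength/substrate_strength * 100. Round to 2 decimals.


Joint efficiency = 17.5 / 392 * 100
= 4.46%

4.46


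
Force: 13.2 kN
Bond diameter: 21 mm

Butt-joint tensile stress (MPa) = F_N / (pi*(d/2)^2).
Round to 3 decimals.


F_N = 13.2 * 1000 = 13200.0 N
A = pi*(10.5)^2 = 346.3606 mm^2
stress = 13200.0 / 346.3606 = 38.111 MPa

38.111


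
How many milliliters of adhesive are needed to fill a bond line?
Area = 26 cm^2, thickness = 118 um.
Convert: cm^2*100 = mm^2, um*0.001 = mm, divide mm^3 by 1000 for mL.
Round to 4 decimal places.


= (26 * 100) * (118 * 0.001) / 1000
= 0.3068 mL

0.3068


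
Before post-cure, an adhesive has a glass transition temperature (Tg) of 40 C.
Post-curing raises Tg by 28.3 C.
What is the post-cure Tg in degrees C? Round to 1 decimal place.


Tg_post = Tg_base + delta_Tg
= 40 + 28.3
= 68.3 C

68.3


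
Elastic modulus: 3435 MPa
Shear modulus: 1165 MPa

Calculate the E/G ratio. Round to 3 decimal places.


E / G = 3435 / 1165 = 2.948

2.948


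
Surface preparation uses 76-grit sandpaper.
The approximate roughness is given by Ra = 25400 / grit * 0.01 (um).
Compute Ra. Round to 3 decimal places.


Ra = 25400 / 76 * 0.01
= 254 / 76
= 3.342 um

3.342


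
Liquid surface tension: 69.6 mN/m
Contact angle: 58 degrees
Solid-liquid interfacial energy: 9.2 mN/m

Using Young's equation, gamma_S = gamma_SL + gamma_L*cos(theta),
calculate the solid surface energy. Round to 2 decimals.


gamma_S = 9.2 + 69.6 * cos(58)
= 46.08 mN/m

46.08


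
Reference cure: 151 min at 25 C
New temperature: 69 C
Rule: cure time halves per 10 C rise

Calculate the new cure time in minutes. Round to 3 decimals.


factor = 2^((69-25)/10) = 21.1121
t_new = 151 / 21.1121 = 7.152 min

7.152


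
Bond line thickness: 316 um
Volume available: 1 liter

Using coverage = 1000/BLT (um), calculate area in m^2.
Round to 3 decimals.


1 L = 1e6 mm^3, thickness = 316 um = 0.316 mm
Area = 1e6 / 0.316 mm^2 = (1e6 / 0.316) / 1e6 m^2 = 1000 / 316 m^2
= 3.165 m^2

3.165


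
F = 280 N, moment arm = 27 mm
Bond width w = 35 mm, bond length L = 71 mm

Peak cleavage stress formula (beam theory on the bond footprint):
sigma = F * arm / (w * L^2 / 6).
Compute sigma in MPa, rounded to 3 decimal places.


sigma = (280 * 27) / (35 * 5041 / 6)
= 7560 * 6 / 176435
= 45360 / 176435
= 0.257 MPa

0.257


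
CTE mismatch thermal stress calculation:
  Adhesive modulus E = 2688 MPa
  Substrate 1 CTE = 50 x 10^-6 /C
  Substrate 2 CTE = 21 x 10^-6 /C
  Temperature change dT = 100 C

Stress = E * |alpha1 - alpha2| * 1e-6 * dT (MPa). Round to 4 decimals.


delta_alpha = |50 - 21| = 29 x 10^-6/C
Stress = 2688 * 29e-6 * 100
= 7.7952 MPa

7.7952


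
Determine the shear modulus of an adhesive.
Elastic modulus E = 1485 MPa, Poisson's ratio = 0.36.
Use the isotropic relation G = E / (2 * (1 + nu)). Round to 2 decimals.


G = 1485 / (2*(1+0.36)) = 1485 / 2.72
= 545.96 MPa

545.96


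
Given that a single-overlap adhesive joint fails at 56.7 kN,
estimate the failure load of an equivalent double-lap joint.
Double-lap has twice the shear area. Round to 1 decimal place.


Double-lap factor = 2
Expected load = 56.7 * 2 = 113.4 kN

113.4


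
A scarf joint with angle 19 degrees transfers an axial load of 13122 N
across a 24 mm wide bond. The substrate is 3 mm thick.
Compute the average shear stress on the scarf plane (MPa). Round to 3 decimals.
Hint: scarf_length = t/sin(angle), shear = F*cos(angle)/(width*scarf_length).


scarf_length = 3 / sin(19 deg) = 9.2147 mm
cos(19 deg) = 0.945519
shear stress = 13122 * 0.945519 / (24 * 9.2147)
= 56.102 MPa

56.102


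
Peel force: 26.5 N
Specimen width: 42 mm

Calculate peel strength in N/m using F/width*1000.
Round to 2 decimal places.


Peel strength = 26.5 / 42 * 1000 = 630.95 N/m

630.95


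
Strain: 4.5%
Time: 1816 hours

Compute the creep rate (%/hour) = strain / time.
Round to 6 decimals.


Creep rate = 4.5 / 1816
= 0.002478 %/h

0.002478


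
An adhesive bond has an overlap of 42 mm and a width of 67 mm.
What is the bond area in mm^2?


Bond area = overlap * width
= 42 * 67
= 2814 mm^2

2814


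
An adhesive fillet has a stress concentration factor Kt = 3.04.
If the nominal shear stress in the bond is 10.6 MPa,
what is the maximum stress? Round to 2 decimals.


Max stress = 10.6 * 3.04 = 32.22 MPa

32.22


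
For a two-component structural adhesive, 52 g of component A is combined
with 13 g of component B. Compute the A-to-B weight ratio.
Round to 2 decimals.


Weight ratio A:B = 52 / 13
= 4.00

4.00


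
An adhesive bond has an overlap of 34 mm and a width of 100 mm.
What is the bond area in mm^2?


Bond area = overlap * width
= 34 * 100
= 3400 mm^2

3400


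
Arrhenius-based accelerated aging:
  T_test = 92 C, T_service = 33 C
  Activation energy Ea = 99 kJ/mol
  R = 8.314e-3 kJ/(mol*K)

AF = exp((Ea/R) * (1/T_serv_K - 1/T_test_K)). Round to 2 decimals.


T_test_K = 365.15, T_serv_K = 306.15
AF = exp((99/8.314e-3) * (1/306.15 - 1/365.15))
= 536.20

536.20


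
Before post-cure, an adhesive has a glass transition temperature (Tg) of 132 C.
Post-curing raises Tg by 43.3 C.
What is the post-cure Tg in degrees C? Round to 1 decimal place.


Tg_post = Tg_base + delta_Tg
= 132 + 43.3
= 175.3 C

175.3


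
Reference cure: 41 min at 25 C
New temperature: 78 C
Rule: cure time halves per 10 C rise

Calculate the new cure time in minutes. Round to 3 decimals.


factor = 2^((78-25)/10) = 39.3966
t_new = 41 / 39.3966 = 1.041 min

1.041


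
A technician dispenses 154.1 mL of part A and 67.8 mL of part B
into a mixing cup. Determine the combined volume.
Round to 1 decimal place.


Combined volume = 154.1 + 67.8
= 221.9 mL

221.9


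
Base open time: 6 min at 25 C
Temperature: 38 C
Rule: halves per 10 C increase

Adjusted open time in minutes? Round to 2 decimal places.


Acceleration = 2^((38-25)/10) = 2.4623
Open time = 6 / 2.4623 = 2.44 min

2.44


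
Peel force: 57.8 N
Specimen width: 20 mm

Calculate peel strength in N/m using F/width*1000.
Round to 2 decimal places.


Peel strength = 57.8 / 20 * 1000 = 2890.00 N/m

2890.00


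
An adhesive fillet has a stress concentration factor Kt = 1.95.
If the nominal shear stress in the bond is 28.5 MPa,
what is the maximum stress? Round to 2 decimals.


Max stress = 28.5 * 1.95 = 55.58 MPa

55.58


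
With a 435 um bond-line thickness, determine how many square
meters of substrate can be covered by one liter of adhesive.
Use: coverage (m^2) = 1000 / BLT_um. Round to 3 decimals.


Coverage = 1000 / 435 = 2.299 m^2

2.299


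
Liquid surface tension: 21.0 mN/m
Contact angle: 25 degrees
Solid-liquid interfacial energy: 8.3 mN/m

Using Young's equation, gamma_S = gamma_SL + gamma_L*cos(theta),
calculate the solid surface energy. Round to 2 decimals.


gamma_S = 8.3 + 21.0 * cos(25)
= 27.33 mN/m

27.33


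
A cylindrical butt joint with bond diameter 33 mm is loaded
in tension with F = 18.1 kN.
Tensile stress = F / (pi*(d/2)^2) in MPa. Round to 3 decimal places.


Area = pi * (33/2)^2 = 855.2986 mm^2
Stress = 18.1*1000 / 855.2986
= 21.162 MPa

21.162


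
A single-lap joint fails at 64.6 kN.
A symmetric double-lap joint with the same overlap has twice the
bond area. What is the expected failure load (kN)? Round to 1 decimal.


Double-lap load = 2 * 64.6 = 129.2 kN

129.2


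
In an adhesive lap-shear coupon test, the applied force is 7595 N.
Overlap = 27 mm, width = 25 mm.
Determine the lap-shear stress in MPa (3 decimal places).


stress = F / (overlap * width)
= 7595 / (27 * 25)
= 11.252 MPa

11.252


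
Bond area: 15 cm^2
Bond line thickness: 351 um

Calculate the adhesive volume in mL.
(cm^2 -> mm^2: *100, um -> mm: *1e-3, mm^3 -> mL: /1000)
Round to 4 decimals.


V = 15*100 * 351*1e-3 / 1000
= 0.5265 mL

0.5265


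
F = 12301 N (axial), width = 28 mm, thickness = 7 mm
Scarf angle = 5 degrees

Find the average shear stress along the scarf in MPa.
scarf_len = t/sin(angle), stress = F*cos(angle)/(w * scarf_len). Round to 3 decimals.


scarf_len = 7/sin(5 deg) = 80.3160
cos(5 deg) = 0.996195
stress = 12301*0.996195/(28*80.3160) = 5.449 MPa

5.449


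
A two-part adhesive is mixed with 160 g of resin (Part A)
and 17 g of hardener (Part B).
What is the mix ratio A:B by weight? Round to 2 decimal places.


Mix ratio = mass_A / mass_B
= 160 / 17
= 9.41

9.41


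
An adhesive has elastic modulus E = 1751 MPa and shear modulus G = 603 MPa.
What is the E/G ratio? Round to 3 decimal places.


E/G = 1751 / 603 = 2.904

2.904


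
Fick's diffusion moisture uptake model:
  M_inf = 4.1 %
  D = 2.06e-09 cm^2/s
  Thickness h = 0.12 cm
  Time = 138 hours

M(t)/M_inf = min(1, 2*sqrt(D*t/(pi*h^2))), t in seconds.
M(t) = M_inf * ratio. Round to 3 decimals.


t_sec = 138 * 3600 = 496800
ratio = 2*sqrt(2.06e-09*496800/(pi*0.12^2))
= min(1, 0.300814)
= 0.300814
M(t) = 4.1 * 0.300814 = 1.233 %

1.233


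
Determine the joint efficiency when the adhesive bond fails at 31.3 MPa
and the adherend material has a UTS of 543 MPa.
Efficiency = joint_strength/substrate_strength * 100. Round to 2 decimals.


Joint efficiency = 31.3 / 543 * 100
= 5.76%

5.76


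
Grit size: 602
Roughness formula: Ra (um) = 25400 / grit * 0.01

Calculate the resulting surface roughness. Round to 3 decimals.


Ra = 25400 / 602 * 0.01
= 0.422 um

0.422


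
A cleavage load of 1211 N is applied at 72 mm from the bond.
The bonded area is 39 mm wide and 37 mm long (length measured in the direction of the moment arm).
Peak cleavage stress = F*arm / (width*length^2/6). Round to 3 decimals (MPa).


Moment = 1211 * 72 = 87192 N*mm
Section modulus = 39 * 1369 / 6 = 53391 / 6 mm^3
Stress = 87192 / (53391 / 6) = 523152 / 53391
= 9.799 MPa

9.799


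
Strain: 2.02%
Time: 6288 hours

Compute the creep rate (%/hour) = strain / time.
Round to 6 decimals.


Creep rate = 2.02 / 6288
= 0.000321 %/h

0.000321


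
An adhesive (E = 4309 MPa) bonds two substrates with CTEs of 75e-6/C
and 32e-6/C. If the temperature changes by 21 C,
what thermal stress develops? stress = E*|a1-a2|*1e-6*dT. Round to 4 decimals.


Stress = 4309 * |75 - 32| * 1e-6 * 21
= 3.8910 MPa

3.8910


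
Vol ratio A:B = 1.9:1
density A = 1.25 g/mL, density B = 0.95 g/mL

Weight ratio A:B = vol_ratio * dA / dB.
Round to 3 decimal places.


Weight ratio = 1.9 * 1.25 / 0.95
= 2.500

2.500


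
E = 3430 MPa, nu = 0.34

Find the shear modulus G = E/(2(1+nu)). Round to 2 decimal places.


G = 3430 / (2 * 1.34)
= 1279.85 MPa

1279.85


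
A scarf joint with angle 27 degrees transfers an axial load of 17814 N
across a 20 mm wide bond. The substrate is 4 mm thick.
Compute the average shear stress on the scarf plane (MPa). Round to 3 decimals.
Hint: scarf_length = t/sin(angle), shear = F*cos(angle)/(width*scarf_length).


scarf_length = 4 / sin(27 deg) = 8.8108 mm
cos(27 deg) = 0.891007
shear stress = 17814 * 0.891007 / (20 * 8.8108)
= 90.074 MPa

90.074


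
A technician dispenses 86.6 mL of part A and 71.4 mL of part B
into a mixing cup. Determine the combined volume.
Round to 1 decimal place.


Combined volume = 86.6 + 71.4
= 158.0 mL

158.0


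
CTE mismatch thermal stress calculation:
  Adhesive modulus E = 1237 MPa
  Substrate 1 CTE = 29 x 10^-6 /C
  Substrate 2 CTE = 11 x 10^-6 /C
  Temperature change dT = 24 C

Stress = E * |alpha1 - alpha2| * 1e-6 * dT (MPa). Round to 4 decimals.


delta_alpha = |29 - 11| = 18 x 10^-6/C
Stress = 1237 * 18e-6 * 24
= 0.5344 MPa

0.5344


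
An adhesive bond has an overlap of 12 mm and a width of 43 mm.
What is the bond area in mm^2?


Bond area = overlap * width
= 12 * 43
= 516 mm^2

516


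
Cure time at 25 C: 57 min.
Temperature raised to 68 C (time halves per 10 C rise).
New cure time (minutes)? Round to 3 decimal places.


Acceleration factor = 2^(43/10) = 19.6983
New time = 57 / 19.6983 = 2.894 min

2.894


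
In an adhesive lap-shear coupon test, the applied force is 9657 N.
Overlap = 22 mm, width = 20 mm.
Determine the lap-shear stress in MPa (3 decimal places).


stress = F / (overlap * width)
= 9657 / (22 * 20)
= 21.948 MPa

21.948


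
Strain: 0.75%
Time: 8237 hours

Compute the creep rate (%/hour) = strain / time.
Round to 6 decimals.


Creep rate = 0.75 / 8237
= 0.000091 %/h

0.000091


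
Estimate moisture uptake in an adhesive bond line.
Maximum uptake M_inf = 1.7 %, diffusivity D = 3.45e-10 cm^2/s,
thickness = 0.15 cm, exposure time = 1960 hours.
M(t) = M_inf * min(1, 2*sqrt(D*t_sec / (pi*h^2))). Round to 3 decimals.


Convert time: 1960 h = 7056000 s
ratio = min(1, 2*sqrt(3.45e-10*7056000/(pi*0.15^2)))
= 0.371153
M(t) = 1.7 * 0.371153 = 0.631%

0.631


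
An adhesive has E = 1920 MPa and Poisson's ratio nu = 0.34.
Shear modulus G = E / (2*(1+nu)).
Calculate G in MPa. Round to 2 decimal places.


G = 1920 / (2*(1+0.34))
= 1920 / 2.68
= 716.42 MPa

716.42


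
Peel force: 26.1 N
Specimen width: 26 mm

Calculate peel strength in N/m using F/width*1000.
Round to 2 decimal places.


Peel strength = 26.1 / 26 * 1000 = 1003.85 N/m

1003.85


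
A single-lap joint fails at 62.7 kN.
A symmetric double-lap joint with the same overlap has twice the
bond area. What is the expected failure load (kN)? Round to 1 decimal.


Double-lap load = 2 * 62.7 = 125.4 kN

125.4


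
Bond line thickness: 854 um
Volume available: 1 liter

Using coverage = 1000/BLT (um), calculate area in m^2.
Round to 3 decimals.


1 L = 1e6 mm^3, thickness = 854 um = 0.854 mm
Area = 1e6 / 0.854 mm^2 = (1e6 / 0.854) / 1e6 m^2 = 1000 / 854 m^2
= 1.171 m^2

1.171


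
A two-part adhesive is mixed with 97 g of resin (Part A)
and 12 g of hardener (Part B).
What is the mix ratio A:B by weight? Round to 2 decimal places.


Mix ratio = mass_A / mass_B
= 97 / 12
= 8.08

8.08


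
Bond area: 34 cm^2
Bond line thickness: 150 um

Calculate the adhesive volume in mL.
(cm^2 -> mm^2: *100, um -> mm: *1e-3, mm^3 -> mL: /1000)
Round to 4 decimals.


V = 34*100 * 150*1e-3 / 1000
= 0.5100 mL

0.5100


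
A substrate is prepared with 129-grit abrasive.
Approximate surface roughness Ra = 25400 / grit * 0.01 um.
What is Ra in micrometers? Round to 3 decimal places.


Ra = 25400 / 129 * 0.01 = 1.969 um

1.969


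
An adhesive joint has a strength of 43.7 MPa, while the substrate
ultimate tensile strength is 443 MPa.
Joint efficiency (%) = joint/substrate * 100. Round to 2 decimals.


Efficiency = 43.7 / 443 * 100
= 9.86%

9.86


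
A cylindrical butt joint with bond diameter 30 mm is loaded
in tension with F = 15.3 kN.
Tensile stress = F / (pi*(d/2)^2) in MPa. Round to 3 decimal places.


Area = pi * (30/2)^2 = 706.8583 mm^2
Stress = 15.3*1000 / 706.8583
= 21.645 MPa

21.645


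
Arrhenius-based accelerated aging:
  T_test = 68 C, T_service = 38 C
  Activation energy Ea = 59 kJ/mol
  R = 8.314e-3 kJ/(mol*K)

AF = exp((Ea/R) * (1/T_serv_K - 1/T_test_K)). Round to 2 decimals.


T_test_K = 341.15, T_serv_K = 311.15
AF = exp((59/8.314e-3) * (1/311.15 - 1/341.15))
= 7.43

7.43


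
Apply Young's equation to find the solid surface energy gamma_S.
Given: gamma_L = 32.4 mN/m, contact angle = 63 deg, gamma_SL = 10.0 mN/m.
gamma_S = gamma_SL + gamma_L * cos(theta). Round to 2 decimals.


theta_rad = 63 * pi/180 = 1.099557
gamma_S = 10.0 + 32.4 * cos(1.099557)
= 24.71 mN/m

24.71


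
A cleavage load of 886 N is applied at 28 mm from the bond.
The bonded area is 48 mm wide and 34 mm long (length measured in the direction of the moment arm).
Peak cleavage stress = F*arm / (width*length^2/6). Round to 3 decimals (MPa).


Moment = 886 * 28 = 24808 N*mm
Section modulus = 48 * 1156 / 6 = 55488 / 6 mm^3
Stress = 24808 / (55488 / 6) = 148848 / 55488
= 2.683 MPa

2.683


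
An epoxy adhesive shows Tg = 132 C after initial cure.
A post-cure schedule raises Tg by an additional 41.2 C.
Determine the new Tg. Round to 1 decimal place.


New Tg = 132 + 41.2
= 173.2 C

173.2


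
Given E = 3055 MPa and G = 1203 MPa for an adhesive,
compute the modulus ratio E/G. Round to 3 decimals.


E/G ratio = 3055 / 1203 = 2.539

2.539


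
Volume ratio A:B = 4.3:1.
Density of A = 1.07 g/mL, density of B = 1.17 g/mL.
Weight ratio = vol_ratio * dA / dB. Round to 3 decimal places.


Wt ratio = 4.3 * 1.07 / 1.17
= 3.932

3.932


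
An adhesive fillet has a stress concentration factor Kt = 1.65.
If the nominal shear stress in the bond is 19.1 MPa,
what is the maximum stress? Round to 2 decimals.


Max stress = 19.1 * 1.65 = 31.52 MPa

31.52


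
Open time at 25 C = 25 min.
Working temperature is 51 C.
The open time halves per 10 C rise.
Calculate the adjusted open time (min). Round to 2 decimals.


factor = 2^((51 - 25) / 10) = 6.0629
ot = 25 / 6.0629 = 4.12 min

4.12


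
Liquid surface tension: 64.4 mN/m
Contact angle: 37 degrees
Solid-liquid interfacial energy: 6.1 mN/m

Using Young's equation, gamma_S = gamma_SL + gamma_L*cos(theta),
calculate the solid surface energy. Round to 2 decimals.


gamma_S = 6.1 + 64.4 * cos(37)
= 57.53 mN/m

57.53


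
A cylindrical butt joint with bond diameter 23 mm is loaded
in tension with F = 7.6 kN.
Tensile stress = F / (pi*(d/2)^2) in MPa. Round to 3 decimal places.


Area = pi * (23/2)^2 = 415.4756 mm^2
Stress = 7.6*1000 / 415.4756
= 18.292 MPa

18.292


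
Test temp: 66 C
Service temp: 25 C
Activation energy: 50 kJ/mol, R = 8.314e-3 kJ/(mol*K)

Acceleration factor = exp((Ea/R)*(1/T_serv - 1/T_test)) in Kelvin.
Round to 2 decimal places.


AF = exp((50/0.008314)*(1/298.15 - 1/339.15))
= 11.46

11.46


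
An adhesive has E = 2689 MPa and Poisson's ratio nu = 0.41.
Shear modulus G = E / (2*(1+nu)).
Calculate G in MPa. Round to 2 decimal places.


G = 2689 / (2*(1+0.41))
= 2689 / 2.82
= 953.55 MPa

953.55


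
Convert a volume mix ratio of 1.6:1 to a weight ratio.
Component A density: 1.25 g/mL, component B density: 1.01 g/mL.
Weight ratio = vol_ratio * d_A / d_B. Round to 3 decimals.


= 1.6 * 1.25 / 1.01 = 1.980

1.980


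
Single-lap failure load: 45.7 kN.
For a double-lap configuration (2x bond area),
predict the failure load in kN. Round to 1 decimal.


Failure load = 45.7 * 2 = 91.4 kN

91.4
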